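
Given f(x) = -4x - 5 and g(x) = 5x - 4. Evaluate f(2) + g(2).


f(2) = -13
g(2) = 6
Sum = -7

-7


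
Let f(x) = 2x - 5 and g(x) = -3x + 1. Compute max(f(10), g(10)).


f(10) = 15
g(10) = -29
max = 15

15


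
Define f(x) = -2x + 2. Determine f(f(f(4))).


f(4) = -6
f(-6) = 14
f(14) = -26

-26


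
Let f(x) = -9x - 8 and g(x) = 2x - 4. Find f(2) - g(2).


f(2) = -26
g(2) = 0
Difference = -26

-26


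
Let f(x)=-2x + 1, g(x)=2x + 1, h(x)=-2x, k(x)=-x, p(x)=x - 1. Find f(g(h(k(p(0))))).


p(0) = -1
k(-1) = 1
h(1) = -2
g(-2) = -3
f(-3) = 7

7


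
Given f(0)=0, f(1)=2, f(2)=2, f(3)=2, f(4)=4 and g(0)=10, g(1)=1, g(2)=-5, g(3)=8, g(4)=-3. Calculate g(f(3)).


f(3) = 2
g(2) = -5

-5


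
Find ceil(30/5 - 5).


1


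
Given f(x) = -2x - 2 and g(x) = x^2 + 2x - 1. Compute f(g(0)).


g(0) = -1
f(-1) = 0

0


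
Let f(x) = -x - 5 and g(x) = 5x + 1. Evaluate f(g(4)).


g(4) = 21
f(21) = -26

-26


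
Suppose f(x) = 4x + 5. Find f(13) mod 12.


f(13) = 57
57 mod 12 = 9

9


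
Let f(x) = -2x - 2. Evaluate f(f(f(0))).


f(0) = -2
f(-2) = 2
f(2) = -6

-6


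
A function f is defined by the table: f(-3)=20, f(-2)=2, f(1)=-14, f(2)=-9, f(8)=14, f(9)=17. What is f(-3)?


Reading from the table at x = -3

20


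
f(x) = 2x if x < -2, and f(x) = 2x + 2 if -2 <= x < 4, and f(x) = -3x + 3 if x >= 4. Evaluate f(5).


5 satisfies x >= 4
f(5) = -12

-12


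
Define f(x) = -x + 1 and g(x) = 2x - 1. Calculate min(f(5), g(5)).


-4


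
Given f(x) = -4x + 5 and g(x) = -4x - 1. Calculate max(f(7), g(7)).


f(7) = -23
g(7) = -29
max = -23

-23


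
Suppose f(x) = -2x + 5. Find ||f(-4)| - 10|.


3


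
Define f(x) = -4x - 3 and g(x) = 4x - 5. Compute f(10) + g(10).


-8


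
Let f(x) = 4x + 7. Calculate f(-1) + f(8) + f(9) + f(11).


136


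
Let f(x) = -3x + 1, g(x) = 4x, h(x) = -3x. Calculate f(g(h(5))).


h(5) = -15
g(-15) = -60
f(-60) = 181

181


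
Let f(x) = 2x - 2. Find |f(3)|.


f(3) = 4
|4| = 4

4


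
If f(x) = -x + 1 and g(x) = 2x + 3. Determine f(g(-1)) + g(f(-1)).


f(g(-1)) = 0
g(f(-1)) = 7
Sum = 7

7


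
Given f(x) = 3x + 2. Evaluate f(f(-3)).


f(-3) = -7
f(-7) = -19

-19


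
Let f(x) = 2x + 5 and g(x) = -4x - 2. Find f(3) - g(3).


f(3) = 11
g(3) = -14
Difference = 25

25


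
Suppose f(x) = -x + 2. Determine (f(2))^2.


f(2) = 0
(0)^2 = 0

0


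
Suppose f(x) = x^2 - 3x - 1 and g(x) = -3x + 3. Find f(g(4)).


g(4) = -9
f(-9) = 1*(-9)^2 - 3*(-9) - 1 = 107

107


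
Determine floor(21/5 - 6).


21/5 = 4.2
4.2 - 6 = -1.8
floor(-1.8) = -2

-2


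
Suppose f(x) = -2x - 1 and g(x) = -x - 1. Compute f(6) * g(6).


f(6) = -13
g(6) = -7
Product = 91

91


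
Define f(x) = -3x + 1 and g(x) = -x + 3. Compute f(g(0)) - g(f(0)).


-10


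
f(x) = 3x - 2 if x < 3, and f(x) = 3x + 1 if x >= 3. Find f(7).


7 satisfies x >= 3
f(7) = 22

22


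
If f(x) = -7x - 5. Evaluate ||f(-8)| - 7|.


f(-8) = 51
|51| = 51
|51 - 7| = 44

44


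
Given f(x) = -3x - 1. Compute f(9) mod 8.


f(9) = -28
-28 mod 8 = 4

4


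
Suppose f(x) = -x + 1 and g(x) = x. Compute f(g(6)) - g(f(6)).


f(g(6)) = -5
g(f(6)) = -5
Difference = 0

0


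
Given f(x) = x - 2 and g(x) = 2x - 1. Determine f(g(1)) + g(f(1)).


f(g(1)) = -1
g(f(1)) = -3
Sum = -4

-4


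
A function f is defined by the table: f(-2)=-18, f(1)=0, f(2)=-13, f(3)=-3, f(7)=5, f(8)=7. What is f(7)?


Reading from the table at x = 7

5


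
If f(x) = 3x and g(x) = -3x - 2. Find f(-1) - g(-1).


f(-1) = -3
g(-1) = 1
Difference = -4

-4


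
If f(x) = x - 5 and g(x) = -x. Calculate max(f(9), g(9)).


f(9) = 4
g(9) = -9
max = 4

4


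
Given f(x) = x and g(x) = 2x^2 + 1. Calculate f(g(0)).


g(0) = 1
f(1) = 1

1


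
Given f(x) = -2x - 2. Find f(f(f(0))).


f(0) = -2
f(-2) = 2
f(2) = -6

-6


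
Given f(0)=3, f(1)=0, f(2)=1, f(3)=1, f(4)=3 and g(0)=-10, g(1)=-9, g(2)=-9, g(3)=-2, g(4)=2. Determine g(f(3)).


f(3) = 1
g(1) = -9

-9


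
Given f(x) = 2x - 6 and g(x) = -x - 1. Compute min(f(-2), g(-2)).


f(-2) = -10
g(-2) = 1
min = -10

-10


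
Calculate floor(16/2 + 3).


16/2 = 8
8 + 3 = 11
floor(11) = 11

11


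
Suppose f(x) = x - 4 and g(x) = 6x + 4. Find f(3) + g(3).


f(3) = -1
g(3) = 22
Sum = 21

21


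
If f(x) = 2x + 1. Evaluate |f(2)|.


f(2) = 5
|5| = 5

5


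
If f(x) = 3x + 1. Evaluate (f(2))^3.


343


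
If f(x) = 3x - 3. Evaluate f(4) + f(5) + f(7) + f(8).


f(4) = 9
f(5) = 12
f(7) = 18
f(8) = 21
Sum = 60

60


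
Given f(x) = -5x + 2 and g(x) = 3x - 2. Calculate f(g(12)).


g(12) = 34
f(34) = -168

-168


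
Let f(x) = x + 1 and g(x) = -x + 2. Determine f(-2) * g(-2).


-4


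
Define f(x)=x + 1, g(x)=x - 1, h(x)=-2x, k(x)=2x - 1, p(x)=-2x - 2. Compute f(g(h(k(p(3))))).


34


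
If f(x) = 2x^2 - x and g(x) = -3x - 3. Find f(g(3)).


300


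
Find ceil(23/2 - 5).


7


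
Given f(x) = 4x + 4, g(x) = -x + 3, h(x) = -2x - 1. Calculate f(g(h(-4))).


h(-4) = 7
g(7) = -4
f(-4) = -12

-12


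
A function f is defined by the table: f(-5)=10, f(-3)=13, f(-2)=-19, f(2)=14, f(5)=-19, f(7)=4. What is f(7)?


Reading from the table at x = 7

4


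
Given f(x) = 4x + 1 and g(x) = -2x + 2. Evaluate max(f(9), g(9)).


f(9) = 37
g(9) = -16
max = 37

37


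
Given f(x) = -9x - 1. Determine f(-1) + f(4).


f(-1) = 8
f(4) = -37
Sum = -29

-29


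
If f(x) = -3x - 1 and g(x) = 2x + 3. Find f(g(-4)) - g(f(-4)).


-11


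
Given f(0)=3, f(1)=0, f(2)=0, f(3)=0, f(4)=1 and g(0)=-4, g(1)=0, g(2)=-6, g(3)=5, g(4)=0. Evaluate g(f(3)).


f(3) = 0
g(0) = -4

-4


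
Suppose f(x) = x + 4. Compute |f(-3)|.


1


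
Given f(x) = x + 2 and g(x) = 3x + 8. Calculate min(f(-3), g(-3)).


f(-3) = -1
g(-3) = -1
min = -1

-1


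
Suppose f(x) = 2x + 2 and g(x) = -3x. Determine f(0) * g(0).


0


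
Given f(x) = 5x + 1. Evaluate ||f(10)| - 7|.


f(10) = 51
|51| = 51
|51 - 7| = 44

44


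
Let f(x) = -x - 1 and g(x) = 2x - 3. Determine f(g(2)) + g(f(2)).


-11


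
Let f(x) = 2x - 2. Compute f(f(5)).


f(5) = 8
f(8) = 14

14


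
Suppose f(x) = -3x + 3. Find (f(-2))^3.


f(-2) = 9
(9)^3 = 729

729


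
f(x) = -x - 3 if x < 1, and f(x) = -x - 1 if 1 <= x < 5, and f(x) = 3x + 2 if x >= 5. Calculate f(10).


10 satisfies x >= 5
f(10) = 32

32


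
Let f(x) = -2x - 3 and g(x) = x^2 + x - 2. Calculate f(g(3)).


g(3) = 10
f(10) = -23

-23


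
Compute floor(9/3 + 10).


9/3 = 3
3 + 10 = 13
floor(13) = 13

13


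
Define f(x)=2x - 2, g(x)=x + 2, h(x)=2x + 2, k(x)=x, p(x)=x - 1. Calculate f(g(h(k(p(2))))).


p(2) = 1
k(1) = 1
h(1) = 4
g(4) = 6
f(6) = 10

10


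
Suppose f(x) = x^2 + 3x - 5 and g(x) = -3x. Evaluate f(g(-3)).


g(-3) = 9
f(9) = 1*(9)^2 + 3*(9) - 5 = 103

103


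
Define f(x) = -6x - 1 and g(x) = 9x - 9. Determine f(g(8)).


g(8) = 63
f(63) = -379

-379


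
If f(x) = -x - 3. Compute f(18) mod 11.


f(18) = -21
-21 mod 11 = 1

1


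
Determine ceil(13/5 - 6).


-3


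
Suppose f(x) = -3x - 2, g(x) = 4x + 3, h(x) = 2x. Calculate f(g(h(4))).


-107


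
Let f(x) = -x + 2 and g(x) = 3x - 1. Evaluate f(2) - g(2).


f(2) = 0
g(2) = 5
Difference = -5

-5


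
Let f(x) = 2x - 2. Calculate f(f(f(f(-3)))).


f(-3) = -8
f(-8) = -18
f(-18) = -38
f(-38) = -78

-78


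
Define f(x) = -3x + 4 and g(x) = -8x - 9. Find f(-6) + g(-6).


f(-6) = 22
g(-6) = 39
Sum = 61

61


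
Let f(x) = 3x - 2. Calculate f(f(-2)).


f(-2) = -8
f(-8) = -26

-26


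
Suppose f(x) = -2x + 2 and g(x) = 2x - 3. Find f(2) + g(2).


f(2) = -2
g(2) = 1
Sum = -1

-1


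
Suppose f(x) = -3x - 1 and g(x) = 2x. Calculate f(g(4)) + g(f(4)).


f(g(4)) = -25
g(f(4)) = -26
Sum = -51

-51


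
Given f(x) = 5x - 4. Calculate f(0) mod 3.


f(0) = -4
-4 mod 3 = 2

2


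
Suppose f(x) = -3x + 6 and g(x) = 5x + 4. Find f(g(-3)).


39


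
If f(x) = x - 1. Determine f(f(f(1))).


f(1) = 0
f(0) = -1
f(-1) = -2

-2


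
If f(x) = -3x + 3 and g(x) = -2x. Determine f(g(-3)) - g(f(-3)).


9


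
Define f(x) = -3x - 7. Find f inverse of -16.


Solve -3x - 7 = -16
x = (-16 + 7) / (-3) = 3

3


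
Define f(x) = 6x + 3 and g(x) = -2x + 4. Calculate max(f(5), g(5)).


f(5) = 33
g(5) = -6
max = 33

33


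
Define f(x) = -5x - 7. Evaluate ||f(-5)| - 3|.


15


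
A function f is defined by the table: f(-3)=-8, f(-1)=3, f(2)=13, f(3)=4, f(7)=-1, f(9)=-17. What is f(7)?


Reading from the table at x = 7

-1


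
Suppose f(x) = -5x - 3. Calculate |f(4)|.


23


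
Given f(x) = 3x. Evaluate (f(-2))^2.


f(-2) = -6
(-6)^2 = 36

36


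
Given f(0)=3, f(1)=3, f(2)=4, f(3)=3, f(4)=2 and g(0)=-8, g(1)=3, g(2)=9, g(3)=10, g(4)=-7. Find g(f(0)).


10


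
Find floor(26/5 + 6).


11


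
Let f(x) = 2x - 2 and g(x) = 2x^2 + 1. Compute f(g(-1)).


4


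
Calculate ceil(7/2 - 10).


7/2 = 3.5
3.5 - 10 = -6.5
ceil(-6.5) = -6

-6


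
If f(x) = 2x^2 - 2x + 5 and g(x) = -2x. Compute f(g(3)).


g(3) = -6
f(-6) = 2*(-6)^2 - 2*(-6) + 5 = 89

89


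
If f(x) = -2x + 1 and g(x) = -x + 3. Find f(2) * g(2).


f(2) = -3
g(2) = 1
Product = -3

-3


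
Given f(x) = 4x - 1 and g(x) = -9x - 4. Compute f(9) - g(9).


f(9) = 35
g(9) = -85
Difference = 120

120


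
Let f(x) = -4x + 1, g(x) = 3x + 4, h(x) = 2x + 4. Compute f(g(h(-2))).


h(-2) = 0
g(0) = 4
f(4) = -15

-15


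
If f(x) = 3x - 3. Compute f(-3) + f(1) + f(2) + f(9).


f(-3) = -12
f(1) = 0
f(2) = 3
f(9) = 24
Sum = 15

15


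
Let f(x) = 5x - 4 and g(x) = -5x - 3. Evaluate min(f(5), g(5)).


f(5) = 21
g(5) = -28
min = -28

-28


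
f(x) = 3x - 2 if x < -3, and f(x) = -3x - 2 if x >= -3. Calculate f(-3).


-3 satisfies x >= -3
f(-3) = 7

7


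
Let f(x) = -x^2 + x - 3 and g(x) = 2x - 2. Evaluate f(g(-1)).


-23


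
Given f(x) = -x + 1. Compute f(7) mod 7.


1


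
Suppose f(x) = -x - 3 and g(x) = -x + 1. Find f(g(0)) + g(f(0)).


0


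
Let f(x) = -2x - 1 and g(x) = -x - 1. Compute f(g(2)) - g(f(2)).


f(g(2)) = 5
g(f(2)) = 4
Difference = 1

1


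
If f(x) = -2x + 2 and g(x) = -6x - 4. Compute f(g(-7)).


g(-7) = 38
f(38) = -74

-74


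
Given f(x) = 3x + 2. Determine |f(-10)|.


f(-10) = -28
|-28| = 28

28


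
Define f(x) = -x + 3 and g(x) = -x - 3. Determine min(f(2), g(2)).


f(2) = 1
g(2) = -5
min = -5

-5


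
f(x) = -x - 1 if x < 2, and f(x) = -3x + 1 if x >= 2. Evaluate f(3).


3 satisfies x >= 2
f(3) = -8

-8


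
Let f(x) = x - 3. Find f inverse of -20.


Solve x - 3 = -20
x = (-20 + 3) / 1 = -17

-17


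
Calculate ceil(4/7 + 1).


4/7 = 0.5714
0.5714 + 1 = 1.5714
ceil(1.5714) = 2

2


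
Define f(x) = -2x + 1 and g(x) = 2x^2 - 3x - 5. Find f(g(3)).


-7


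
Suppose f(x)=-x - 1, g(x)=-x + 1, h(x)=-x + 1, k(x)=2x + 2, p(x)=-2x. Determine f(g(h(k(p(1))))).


p(1) = -2
k(-2) = -2
h(-2) = 3
g(3) = -2
f(-2) = 1

1


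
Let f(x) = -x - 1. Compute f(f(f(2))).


f(2) = -3
f(-3) = 2
f(2) = -3

-3


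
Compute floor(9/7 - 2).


9/7 = 1.2857
1.2857 - 2 = -0.7143
floor(-0.7143) = -1

-1


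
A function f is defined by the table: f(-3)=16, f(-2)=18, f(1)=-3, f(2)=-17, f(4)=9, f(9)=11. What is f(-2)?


Reading from the table at x = -2

18


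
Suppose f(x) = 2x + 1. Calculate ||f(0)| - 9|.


f(0) = 1
|1| = 1
|1 - 9| = 8

8


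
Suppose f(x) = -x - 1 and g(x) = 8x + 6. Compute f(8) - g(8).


f(8) = -9
g(8) = 70
Difference = -79

-79


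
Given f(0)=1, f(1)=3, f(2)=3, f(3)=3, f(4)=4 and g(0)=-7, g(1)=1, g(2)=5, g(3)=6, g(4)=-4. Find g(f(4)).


f(4) = 4
g(4) = -4

-4


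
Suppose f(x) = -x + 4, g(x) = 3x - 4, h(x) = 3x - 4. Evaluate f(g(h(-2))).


38


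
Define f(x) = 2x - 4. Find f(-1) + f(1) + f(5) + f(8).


10


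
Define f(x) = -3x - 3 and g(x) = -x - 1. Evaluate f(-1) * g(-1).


f(-1) = 0
g(-1) = 0
Product = 0

0


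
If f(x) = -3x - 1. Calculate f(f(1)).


f(1) = -4
f(-4) = 11

11


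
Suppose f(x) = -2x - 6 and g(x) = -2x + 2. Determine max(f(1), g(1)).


0


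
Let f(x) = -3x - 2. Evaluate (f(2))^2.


f(2) = -8
(-8)^2 = 64

64


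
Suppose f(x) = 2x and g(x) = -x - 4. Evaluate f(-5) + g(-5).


f(-5) = -10
g(-5) = 1
Sum = -9

-9


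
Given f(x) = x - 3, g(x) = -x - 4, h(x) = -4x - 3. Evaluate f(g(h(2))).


h(2) = -11
g(-11) = 7
f(7) = 4

4


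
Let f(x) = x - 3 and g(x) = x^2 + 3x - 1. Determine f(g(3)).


g(3) = 17
f(17) = 14

14


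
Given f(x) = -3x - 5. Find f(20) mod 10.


f(20) = -65
-65 mod 10 = 5

5


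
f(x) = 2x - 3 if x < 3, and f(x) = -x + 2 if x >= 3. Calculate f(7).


7 satisfies x >= 3
f(7) = -5

-5


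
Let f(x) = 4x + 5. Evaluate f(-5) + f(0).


f(-5) = -15
f(0) = 5
Sum = -10

-10


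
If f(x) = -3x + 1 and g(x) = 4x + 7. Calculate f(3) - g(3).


f(3) = -8
g(3) = 19
Difference = -27

-27


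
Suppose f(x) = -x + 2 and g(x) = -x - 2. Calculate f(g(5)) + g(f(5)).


f(g(5)) = 9
g(f(5)) = 1
Sum = 10

10


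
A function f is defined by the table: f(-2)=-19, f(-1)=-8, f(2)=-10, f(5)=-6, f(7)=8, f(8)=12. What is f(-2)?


Reading from the table at x = -2

-19


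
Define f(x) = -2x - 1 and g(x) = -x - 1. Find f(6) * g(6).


f(6) = -13
g(6) = -7
Product = 91

91


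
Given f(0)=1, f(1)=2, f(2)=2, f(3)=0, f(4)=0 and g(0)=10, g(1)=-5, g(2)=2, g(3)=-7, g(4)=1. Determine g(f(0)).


-5


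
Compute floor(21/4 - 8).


21/4 = 5.25
5.25 - 8 = -2.75
floor(-2.75) = -3

-3


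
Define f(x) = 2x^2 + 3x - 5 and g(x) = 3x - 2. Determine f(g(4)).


g(4) = 10
f(10) = 2*(10)^2 + 3*(10) - 5 = 225

225


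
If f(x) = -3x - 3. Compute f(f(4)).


f(4) = -15
f(-15) = 42

42


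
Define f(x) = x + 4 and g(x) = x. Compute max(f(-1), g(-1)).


f(-1) = 3
g(-1) = -1
max = 3

3


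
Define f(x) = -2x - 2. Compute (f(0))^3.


f(0) = -2
(-2)^3 = -8

-8


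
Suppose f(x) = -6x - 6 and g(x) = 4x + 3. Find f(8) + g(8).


f(8) = -54
g(8) = 35
Sum = -19

-19


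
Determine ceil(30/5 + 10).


30/5 = 6
6 + 10 = 16
ceil(16) = 16

16


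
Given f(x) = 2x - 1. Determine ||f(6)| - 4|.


f(6) = 11
|11| = 11
|11 - 4| = 7

7


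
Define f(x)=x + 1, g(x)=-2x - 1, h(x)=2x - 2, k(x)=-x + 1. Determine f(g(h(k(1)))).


k(1) = 0
h(0) = -2
g(-2) = 3
f(3) = 4

4


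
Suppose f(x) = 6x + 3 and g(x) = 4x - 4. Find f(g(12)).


g(12) = 44
f(44) = 267

267


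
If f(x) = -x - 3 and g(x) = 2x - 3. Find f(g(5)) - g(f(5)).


9


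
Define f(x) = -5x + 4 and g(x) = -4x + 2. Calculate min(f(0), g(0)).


f(0) = 4
g(0) = 2
min = 2

2


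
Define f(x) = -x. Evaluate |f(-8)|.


f(-8) = 8
|8| = 8

8


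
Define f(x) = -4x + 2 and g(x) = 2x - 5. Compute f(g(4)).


-10


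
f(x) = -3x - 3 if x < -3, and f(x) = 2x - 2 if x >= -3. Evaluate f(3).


3 satisfies x >= -3
f(3) = 4

4


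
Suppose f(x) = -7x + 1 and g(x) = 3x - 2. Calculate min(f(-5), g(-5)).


f(-5) = 36
g(-5) = -17
min = -17

-17


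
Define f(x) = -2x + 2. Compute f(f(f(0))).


f(0) = 2
f(2) = -2
f(-2) = 6

6


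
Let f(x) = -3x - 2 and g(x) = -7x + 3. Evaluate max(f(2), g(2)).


f(2) = -8
g(2) = -11
max = -8

-8


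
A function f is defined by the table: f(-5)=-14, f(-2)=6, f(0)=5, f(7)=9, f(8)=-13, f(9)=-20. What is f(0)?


5


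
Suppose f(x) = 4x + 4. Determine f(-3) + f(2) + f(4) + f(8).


60


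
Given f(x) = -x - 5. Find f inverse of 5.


Solve -x - 5 = 5
x = (5 + 5) / (-1) = -10

-10


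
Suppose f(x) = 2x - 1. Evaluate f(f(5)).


17


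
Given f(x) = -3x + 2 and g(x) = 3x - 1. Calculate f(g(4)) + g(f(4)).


f(g(4)) = -31
g(f(4)) = -31
Sum = -62

-62


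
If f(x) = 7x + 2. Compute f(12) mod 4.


f(12) = 86
86 mod 4 = 2

2


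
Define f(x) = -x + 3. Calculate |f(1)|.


f(1) = 2
|2| = 2

2


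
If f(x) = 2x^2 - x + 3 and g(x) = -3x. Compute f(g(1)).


24


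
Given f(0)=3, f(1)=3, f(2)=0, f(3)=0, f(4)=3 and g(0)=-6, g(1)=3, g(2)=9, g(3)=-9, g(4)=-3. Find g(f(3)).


f(3) = 0
g(0) = -6

-6


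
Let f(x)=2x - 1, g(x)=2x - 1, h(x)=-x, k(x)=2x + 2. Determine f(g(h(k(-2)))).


k(-2) = -2
h(-2) = 2
g(2) = 3
f(3) = 5

5


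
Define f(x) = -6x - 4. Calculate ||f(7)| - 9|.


37


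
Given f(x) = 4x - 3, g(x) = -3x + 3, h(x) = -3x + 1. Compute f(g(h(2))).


h(2) = -5
g(-5) = 18
f(18) = 69

69


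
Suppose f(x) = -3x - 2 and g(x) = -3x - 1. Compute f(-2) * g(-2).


20


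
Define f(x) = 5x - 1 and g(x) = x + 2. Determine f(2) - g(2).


f(2) = 9
g(2) = 4
Difference = 5

5


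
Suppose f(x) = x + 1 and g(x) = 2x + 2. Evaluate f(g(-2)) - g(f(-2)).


f(g(-2)) = -1
g(f(-2)) = 0
Difference = -1

-1


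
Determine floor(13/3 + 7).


13/3 = 4.3333
4.3333 + 7 = 11.3333
floor(11.3333) = 11

11


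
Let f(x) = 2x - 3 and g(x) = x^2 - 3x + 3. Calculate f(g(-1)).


g(-1) = 7
f(7) = 11

11


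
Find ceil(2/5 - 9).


-8


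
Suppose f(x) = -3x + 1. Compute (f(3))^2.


64


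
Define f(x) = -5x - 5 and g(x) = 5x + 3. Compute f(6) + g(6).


f(6) = -35
g(6) = 33
Sum = -2

-2


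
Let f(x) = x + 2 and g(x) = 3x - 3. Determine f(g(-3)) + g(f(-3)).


-16


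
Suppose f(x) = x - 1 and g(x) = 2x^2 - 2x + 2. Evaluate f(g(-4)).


41


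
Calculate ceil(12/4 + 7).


12/4 = 3
3 + 7 = 10
ceil(10) = 10

10


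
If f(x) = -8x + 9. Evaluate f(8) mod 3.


f(8) = -55
-55 mod 3 = 2

2


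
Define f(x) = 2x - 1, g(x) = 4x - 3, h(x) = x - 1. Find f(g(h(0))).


h(0) = -1
g(-1) = -7
f(-7) = -15

-15


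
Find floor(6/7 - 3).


6/7 = 0.8571
0.8571 - 3 = -2.1429
floor(-2.1429) = -3

-3


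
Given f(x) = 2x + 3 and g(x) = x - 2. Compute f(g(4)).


g(4) = 2
f(2) = 7

7


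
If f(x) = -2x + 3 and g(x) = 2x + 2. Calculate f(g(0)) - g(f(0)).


f(g(0)) = -1
g(f(0)) = 8
Difference = -9

-9


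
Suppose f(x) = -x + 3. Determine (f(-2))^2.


f(-2) = 5
(5)^2 = 25

25


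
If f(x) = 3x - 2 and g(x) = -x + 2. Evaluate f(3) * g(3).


-7


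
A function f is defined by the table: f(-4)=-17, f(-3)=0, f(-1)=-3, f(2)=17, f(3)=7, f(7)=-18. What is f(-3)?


Reading from the table at x = -3

0


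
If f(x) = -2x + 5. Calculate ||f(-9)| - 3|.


f(-9) = 23
|23| = 23
|23 - 3| = 20

20


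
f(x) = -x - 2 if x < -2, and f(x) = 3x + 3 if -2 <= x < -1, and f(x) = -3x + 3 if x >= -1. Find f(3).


3 satisfies x >= -1
f(3) = -6

-6


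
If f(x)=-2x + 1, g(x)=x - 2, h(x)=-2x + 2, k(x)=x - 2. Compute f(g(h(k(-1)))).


-11


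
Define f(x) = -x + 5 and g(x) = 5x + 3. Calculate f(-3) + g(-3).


f(-3) = 8
g(-3) = -12
Sum = -4

-4


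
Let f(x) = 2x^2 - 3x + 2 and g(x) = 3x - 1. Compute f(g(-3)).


g(-3) = -10
f(-10) = 2*(-10)^2 - 3*(-10) + 2 = 232

232


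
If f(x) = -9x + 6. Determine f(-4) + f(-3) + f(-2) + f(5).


60


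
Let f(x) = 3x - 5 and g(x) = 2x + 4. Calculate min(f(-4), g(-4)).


-17


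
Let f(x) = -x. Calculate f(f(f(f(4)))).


f(4) = -4
f(-4) = 4
f(4) = -4
f(-4) = 4

4


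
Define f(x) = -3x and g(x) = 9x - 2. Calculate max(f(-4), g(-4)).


12


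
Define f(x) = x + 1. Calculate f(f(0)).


f(0) = 1
f(1) = 2

2


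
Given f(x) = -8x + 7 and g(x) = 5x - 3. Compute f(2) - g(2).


f(2) = -9
g(2) = 7
Difference = -16

-16


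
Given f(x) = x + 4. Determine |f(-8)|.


f(-8) = -4
|-4| = 4

4


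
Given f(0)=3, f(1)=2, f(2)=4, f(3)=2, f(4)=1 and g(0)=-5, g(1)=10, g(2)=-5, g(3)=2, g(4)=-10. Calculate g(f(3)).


f(3) = 2
g(2) = -5

-5


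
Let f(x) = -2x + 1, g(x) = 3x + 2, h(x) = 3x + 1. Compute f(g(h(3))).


h(3) = 10
g(10) = 32
f(32) = -63

-63


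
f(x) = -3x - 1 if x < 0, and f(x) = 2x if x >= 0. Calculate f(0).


0 satisfies x >= 0
f(0) = 0

0


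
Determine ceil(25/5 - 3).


25/5 = 5
5 - 3 = 2
ceil(2) = 2

2


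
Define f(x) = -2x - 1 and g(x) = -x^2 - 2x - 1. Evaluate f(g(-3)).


7


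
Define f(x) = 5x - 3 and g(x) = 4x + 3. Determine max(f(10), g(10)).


f(10) = 47
g(10) = 43
max = 47

47


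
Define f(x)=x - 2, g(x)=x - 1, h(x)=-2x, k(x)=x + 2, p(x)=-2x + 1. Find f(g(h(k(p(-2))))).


-17


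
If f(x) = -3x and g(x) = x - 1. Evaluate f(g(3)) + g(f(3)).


f(g(3)) = -6
g(f(3)) = -10
Sum = -16

-16


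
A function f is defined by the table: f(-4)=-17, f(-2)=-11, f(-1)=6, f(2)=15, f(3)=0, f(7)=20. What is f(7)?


Reading from the table at x = 7

20


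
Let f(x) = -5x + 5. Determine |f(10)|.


f(10) = -45
|-45| = 45

45


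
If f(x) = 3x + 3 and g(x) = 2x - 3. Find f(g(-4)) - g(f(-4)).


f(g(-4)) = -30
g(f(-4)) = -21
Difference = -9

-9


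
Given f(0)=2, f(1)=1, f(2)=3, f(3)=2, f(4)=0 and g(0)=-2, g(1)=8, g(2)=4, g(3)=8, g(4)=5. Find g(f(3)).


4


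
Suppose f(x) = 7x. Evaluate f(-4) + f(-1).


f(-4) = -28
f(-1) = -7
Sum = -35

-35


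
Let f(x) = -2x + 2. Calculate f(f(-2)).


f(-2) = 6
f(6) = -10

-10


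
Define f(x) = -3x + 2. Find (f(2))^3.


f(2) = -4
(-4)^3 = -64

-64


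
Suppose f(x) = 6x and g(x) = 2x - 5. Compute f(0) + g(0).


f(0) = 0
g(0) = -5
Sum = -5

-5


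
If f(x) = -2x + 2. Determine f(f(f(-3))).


f(-3) = 8
f(8) = -14
f(-14) = 30

30


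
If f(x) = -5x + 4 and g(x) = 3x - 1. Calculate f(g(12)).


g(12) = 35
f(35) = -171

-171


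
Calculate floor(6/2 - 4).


6/2 = 3
3 - 4 = -1
floor(-1) = -1

-1


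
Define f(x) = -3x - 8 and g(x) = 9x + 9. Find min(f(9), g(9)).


f(9) = -35
g(9) = 90
min = -35

-35


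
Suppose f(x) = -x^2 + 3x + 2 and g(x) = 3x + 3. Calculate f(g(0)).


g(0) = 3
f(3) = (-1)*(3)^2 + 3*(3) + 2 = 2

2


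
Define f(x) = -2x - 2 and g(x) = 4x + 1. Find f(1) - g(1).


-9


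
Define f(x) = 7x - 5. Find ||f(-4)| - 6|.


27


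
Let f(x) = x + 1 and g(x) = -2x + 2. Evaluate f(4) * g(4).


f(4) = 5
g(4) = -6
Product = -30

-30


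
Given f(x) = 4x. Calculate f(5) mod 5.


f(5) = 20
20 mod 5 = 0

0


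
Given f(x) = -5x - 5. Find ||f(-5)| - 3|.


f(-5) = 20
|20| = 20
|20 - 3| = 17

17


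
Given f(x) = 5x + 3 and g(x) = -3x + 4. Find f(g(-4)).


g(-4) = 16
f(16) = 83

83


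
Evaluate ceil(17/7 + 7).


17/7 = 2.4286
2.4286 + 7 = 9.4286
ceil(9.4286) = 10

10


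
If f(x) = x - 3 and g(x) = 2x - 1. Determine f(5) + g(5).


f(5) = 2
g(5) = 9
Sum = 11

11


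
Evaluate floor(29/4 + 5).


29/4 = 7.25
7.25 + 5 = 12.25
floor(12.25) = 12

12


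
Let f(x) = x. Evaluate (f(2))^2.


f(2) = 2
(2)^2 = 4

4


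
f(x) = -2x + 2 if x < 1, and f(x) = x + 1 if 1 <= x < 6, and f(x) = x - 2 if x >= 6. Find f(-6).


-6 satisfies x < 1
f(-6) = 14

14


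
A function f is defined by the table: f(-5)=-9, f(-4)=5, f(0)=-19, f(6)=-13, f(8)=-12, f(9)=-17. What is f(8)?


Reading from the table at x = 8

-12


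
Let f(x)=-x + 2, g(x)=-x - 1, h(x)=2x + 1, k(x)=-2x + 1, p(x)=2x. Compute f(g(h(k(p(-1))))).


p(-1) = -2
k(-2) = 5
h(5) = 11
g(11) = -12
f(-12) = 14

14


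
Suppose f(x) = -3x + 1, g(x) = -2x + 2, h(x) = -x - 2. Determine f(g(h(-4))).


h(-4) = 2
g(2) = -2
f(-2) = 7

7


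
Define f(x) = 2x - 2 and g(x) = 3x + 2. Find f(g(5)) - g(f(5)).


f(g(5)) = 32
g(f(5)) = 26
Difference = 6

6


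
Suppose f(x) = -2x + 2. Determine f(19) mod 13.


f(19) = -36
-36 mod 13 = 3

3


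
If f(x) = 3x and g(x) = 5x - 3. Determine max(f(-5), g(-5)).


f(-5) = -15
g(-5) = -28
max = -15

-15


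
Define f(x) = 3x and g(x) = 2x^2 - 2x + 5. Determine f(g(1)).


g(1) = 5
f(5) = 15

15


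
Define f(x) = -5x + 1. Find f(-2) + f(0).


f(-2) = 11
f(0) = 1
Sum = 12

12


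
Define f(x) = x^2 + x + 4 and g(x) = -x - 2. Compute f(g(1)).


g(1) = -3
f(-3) = 1*(-3)^2 + 1*(-3) + 4 = 10

10


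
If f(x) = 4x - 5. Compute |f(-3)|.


f(-3) = -17
|-17| = 17

17


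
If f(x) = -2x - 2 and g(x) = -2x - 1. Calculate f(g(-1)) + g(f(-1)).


-5


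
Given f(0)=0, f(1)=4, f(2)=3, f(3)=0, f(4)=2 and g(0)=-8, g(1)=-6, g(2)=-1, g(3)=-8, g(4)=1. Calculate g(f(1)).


f(1) = 4
g(4) = 1

1


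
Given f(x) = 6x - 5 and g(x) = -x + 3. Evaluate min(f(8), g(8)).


-5


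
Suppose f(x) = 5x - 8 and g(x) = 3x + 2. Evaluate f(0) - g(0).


-10


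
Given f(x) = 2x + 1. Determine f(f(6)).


f(6) = 13
f(13) = 27

27


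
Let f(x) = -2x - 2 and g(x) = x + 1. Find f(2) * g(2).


f(2) = -6
g(2) = 3
Product = -18

-18


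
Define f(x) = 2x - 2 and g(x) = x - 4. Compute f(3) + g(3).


f(3) = 4
g(3) = -1
Sum = 3

3


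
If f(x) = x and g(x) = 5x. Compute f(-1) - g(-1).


4


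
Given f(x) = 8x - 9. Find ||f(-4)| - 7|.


f(-4) = -41
|-41| = 41
|41 - 7| = 34

34


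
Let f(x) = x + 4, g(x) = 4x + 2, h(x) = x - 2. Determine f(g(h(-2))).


h(-2) = -4
g(-4) = -14
f(-14) = -10

-10


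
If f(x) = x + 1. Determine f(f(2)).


f(2) = 3
f(3) = 4

4


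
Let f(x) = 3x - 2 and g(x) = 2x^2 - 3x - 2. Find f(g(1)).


g(1) = -3
f(-3) = -11

-11


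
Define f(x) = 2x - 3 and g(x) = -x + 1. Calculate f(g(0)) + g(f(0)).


f(g(0)) = -1
g(f(0)) = 4
Sum = 3

3


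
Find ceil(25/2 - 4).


25/2 = 12.5
12.5 - 4 = 8.5
ceil(8.5) = 9

9


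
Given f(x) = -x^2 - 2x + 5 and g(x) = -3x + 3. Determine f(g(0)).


-10


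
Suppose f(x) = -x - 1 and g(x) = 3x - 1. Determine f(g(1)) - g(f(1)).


f(g(1)) = -3
g(f(1)) = -7
Difference = 4

4


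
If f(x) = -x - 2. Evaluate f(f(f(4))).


f(4) = -6
f(-6) = 4
f(4) = -6

-6


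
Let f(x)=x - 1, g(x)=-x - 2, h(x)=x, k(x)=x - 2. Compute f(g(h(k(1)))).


k(1) = -1
h(-1) = -1
g(-1) = -1
f(-1) = -2

-2


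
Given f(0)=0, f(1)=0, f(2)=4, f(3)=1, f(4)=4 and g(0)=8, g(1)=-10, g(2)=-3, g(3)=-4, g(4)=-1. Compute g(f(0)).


f(0) = 0
g(0) = 8

8


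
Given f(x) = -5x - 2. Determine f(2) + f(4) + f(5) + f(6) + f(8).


f(2) = -12
f(4) = -22
f(5) = -27
f(6) = -32
f(8) = -42
Sum = -135

-135


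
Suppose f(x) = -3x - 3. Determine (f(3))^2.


f(3) = -12
(-12)^2 = 144

144


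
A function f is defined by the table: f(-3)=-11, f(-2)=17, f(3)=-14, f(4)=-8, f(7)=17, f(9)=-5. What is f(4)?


Reading from the table at x = 4

-8


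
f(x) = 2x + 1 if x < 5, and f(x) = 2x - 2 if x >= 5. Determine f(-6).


-11


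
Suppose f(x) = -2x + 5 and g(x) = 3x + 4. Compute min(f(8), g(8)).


-11


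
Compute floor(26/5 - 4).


26/5 = 5.2
5.2 - 4 = 1.2
floor(1.2) = 1

1


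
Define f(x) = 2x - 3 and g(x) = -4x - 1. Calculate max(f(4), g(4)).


f(4) = 5
g(4) = -17
max = 5

5


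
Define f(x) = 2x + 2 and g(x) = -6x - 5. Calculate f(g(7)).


g(7) = -47
f(-47) = -92

-92


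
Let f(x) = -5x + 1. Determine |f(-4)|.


f(-4) = 21
|21| = 21

21


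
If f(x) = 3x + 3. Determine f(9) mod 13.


4


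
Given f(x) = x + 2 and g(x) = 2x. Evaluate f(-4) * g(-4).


f(-4) = -2
g(-4) = -8
Product = 16

16


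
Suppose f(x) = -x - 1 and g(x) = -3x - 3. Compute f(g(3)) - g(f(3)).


2


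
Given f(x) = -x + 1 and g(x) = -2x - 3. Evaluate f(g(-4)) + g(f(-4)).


f(g(-4)) = -4
g(f(-4)) = -13
Sum = -17

-17


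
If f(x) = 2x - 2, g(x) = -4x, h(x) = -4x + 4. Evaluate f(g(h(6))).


h(6) = -20
g(-20) = 80
f(80) = 158

158


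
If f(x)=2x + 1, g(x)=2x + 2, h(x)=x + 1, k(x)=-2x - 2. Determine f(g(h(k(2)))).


k(2) = -6
h(-6) = -5
g(-5) = -8
f(-8) = -15

-15


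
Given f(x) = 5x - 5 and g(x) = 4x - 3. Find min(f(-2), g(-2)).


f(-2) = -15
g(-2) = -11
min = -15

-15


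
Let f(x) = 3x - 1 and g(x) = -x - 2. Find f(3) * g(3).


f(3) = 8
g(3) = -5
Product = -40

-40


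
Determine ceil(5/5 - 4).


5/5 = 1
1 - 4 = -3
ceil(-3) = -3

-3


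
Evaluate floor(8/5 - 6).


8/5 = 1.6
1.6 - 6 = -4.4
floor(-4.4) = -5

-5


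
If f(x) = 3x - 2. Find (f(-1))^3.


f(-1) = -5
(-5)^3 = -125

-125


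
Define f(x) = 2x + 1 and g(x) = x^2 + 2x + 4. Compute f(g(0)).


g(0) = 4
f(4) = 9

9


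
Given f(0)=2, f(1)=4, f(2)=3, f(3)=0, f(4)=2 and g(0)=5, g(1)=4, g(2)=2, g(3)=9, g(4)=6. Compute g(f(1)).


f(1) = 4
g(4) = 6

6


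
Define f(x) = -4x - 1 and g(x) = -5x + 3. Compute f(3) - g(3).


f(3) = -13
g(3) = -12
Difference = -1

-1


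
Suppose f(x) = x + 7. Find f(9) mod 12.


f(9) = 16
16 mod 12 = 4

4


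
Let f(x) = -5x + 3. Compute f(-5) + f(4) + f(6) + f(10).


f(-5) = 28
f(4) = -17
f(6) = -27
f(10) = -47
Sum = -63

-63


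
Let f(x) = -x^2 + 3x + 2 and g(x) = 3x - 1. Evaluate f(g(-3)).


g(-3) = -10
f(-10) = (-1)*(-10)^2 + 3*(-10) + 2 = -128

-128


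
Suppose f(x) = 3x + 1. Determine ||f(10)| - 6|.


f(10) = 31
|31| = 31
|31 - 6| = 25

25


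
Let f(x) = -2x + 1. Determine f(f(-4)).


f(-4) = 9
f(9) = -17

-17


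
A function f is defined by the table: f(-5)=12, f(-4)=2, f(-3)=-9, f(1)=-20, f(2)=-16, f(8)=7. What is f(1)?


Reading from the table at x = 1

-20


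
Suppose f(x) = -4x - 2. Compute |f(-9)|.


f(-9) = 34
|34| = 34

34


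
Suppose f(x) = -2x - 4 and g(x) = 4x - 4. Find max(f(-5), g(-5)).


f(-5) = 6
g(-5) = -24
max = 6

6


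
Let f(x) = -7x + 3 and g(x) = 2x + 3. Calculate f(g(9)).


g(9) = 21
f(21) = -144

-144


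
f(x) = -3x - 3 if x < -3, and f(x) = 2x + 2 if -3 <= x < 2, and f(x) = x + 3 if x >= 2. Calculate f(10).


10 satisfies x >= 2
f(10) = 13

13


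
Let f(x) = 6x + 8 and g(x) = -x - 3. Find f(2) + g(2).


f(2) = 20
g(2) = -5
Sum = 15

15


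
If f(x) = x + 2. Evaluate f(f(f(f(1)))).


f(1) = 3
f(3) = 5
f(5) = 7
f(7) = 9

9


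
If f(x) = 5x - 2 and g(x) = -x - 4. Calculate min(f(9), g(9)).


-13


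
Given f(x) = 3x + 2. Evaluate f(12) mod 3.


f(12) = 38
38 mod 3 = 2

2


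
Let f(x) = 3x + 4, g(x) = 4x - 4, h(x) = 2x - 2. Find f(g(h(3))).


h(3) = 4
g(4) = 12
f(12) = 40

40


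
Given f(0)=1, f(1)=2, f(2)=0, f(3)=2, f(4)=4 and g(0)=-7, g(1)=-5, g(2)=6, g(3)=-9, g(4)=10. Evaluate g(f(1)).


f(1) = 2
g(2) = 6

6


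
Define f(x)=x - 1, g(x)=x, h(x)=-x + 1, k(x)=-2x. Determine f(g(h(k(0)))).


k(0) = 0
h(0) = 1
g(1) = 1
f(1) = 0

0


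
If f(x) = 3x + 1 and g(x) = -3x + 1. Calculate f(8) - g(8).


f(8) = 25
g(8) = -23
Difference = 48

48


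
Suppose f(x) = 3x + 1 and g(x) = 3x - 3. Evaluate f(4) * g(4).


f(4) = 13
g(4) = 9
Product = 117

117


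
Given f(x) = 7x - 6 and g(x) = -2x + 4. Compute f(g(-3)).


g(-3) = 10
f(10) = 64

64


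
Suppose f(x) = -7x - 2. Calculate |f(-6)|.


f(-6) = 40
|40| = 40

40


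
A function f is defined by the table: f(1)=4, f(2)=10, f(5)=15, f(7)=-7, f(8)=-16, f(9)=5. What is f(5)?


Reading from the table at x = 5

15


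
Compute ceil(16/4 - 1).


16/4 = 4
4 - 1 = 3
ceil(3) = 3

3


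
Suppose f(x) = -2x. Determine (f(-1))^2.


4


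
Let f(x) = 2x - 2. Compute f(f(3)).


f(3) = 4
f(4) = 6

6


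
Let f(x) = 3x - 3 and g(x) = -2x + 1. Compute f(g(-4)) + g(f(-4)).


f(g(-4)) = 24
g(f(-4)) = 31
Sum = 55

55


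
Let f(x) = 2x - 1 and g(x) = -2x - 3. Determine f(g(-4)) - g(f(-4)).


f(g(-4)) = 9
g(f(-4)) = 15
Difference = -6

-6


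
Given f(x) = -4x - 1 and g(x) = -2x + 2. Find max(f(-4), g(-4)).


f(-4) = 15
g(-4) = 10
max = 15

15


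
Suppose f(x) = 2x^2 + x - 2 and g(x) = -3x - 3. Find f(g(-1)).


g(-1) = 0
f(0) = 2*(0)^2 + 1*(0) - 2 = -2

-2


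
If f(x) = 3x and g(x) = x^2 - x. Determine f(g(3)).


g(3) = 6
f(6) = 18

18


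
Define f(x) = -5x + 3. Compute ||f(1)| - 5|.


f(1) = -2
|-2| = 2
|2 - 5| = 3

3


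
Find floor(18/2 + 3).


18/2 = 9
9 + 3 = 12
floor(12) = 12

12


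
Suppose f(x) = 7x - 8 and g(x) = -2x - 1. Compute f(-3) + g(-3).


f(-3) = -29
g(-3) = 5
Sum = -24

-24


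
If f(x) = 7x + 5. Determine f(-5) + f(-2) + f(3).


f(-5) = -30
f(-2) = -9
f(3) = 26
Sum = -13

-13


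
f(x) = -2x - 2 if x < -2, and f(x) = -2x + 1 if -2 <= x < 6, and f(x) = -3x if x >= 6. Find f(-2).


-2 satisfies -2 <= x < 6
f(-2) = 5

5


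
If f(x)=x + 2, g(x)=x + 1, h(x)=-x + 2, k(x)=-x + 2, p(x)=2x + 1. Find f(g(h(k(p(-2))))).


p(-2) = -3
k(-3) = 5
h(5) = -3
g(-3) = -2
f(-2) = 0

0


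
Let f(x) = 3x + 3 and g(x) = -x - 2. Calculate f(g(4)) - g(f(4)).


f(g(4)) = -15
g(f(4)) = -17
Difference = 2

2


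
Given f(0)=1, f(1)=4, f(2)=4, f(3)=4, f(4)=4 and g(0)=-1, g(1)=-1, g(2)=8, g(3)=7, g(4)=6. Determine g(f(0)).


f(0) = 1
g(1) = -1

-1


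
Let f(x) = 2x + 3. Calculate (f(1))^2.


f(1) = 5
(5)^2 = 25

25


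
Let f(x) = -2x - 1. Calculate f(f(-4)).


f(-4) = 7
f(7) = -15

-15


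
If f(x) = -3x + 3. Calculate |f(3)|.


f(3) = -6
|-6| = 6

6


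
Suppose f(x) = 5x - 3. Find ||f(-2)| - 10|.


f(-2) = -13
|-13| = 13
|13 - 10| = 3

3


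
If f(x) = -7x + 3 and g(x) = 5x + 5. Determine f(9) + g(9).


-10


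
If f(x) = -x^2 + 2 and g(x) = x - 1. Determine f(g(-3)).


g(-3) = -4
f(-4) = (-1)*(-4)^2 + 2 = -14

-14


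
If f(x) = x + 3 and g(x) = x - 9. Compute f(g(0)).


g(0) = -9
f(-9) = -6

-6


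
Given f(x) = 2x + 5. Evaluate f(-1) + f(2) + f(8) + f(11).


f(-1) = 3
f(2) = 9
f(8) = 21
f(11) = 27
Sum = 60

60


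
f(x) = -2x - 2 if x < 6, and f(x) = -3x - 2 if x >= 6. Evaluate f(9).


-29


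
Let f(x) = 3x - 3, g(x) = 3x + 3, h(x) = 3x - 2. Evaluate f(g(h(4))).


h(4) = 10
g(10) = 33
f(33) = 96

96


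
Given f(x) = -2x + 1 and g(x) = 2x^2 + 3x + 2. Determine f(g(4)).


g(4) = 46
f(46) = -91

-91


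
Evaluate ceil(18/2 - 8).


18/2 = 9
9 - 8 = 1
ceil(1) = 1

1


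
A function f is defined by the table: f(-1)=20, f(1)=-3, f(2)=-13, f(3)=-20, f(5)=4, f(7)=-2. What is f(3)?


Reading from the table at x = 3

-20


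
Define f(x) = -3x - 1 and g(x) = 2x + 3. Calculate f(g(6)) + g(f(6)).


f(g(6)) = -46
g(f(6)) = -35
Sum = -81

-81


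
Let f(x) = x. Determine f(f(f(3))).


f(3) = 3
f(3) = 3
f(3) = 3

3


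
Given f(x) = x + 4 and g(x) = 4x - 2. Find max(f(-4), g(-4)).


f(-4) = 0
g(-4) = -18
max = 0

0


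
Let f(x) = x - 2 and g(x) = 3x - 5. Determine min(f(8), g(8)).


f(8) = 6
g(8) = 19
min = 6

6


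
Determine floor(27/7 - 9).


27/7 = 3.8571
3.8571 - 9 = -5.1429
floor(-5.1429) = -6

-6


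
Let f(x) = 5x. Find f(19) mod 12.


f(19) = 95
95 mod 12 = 11

11


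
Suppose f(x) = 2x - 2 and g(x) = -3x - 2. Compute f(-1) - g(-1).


f(-1) = -4
g(-1) = 1
Difference = -5

-5


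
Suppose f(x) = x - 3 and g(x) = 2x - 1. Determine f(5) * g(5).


f(5) = 2
g(5) = 9
Product = 18

18


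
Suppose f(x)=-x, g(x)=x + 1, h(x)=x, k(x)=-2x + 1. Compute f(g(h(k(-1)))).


k(-1) = 3
h(3) = 3
g(3) = 4
f(4) = -4

-4


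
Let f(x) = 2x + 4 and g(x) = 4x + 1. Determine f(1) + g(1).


f(1) = 6
g(1) = 5
Sum = 11

11


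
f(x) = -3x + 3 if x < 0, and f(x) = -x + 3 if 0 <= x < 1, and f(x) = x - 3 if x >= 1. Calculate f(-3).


-3 satisfies x < 0
f(-3) = 12

12


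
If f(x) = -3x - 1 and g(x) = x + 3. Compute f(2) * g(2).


f(2) = -7
g(2) = 5
Product = -35

-35


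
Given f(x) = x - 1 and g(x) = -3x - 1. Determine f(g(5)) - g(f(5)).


f(g(5)) = -17
g(f(5)) = -13
Difference = -4

-4


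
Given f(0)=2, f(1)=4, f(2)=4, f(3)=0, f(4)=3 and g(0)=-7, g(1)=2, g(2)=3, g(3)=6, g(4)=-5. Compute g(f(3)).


f(3) = 0
g(0) = -7

-7


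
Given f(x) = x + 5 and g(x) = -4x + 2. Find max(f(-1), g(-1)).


f(-1) = 4
g(-1) = 6
max = 6

6


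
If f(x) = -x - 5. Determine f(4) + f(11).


f(4) = -9
f(11) = -16
Sum = -25

-25


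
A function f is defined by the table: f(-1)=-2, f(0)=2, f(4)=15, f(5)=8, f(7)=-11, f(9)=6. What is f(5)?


8


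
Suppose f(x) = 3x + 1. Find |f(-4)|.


f(-4) = -11
|-11| = 11

11


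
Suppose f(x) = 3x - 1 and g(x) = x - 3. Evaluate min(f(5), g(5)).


f(5) = 14
g(5) = 2
min = 2

2


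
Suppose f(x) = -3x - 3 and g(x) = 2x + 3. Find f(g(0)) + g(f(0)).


f(g(0)) = -12
g(f(0)) = -3
Sum = -15

-15


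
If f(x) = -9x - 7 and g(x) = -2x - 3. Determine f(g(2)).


g(2) = -7
f(-7) = 56

56


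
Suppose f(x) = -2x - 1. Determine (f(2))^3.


-125


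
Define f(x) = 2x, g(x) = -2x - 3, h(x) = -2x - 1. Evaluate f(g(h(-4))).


h(-4) = 7
g(7) = -17
f(-17) = -34

-34


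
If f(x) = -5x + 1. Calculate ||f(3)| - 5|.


f(3) = -14
|-14| = 14
|14 - 5| = 9

9


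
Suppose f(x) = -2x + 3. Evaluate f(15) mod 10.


f(15) = -27
-27 mod 10 = 3

3


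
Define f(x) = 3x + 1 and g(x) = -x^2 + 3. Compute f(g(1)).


g(1) = 2
f(2) = 7

7


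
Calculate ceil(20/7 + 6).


20/7 = 2.8571
2.8571 + 6 = 8.8571
ceil(8.8571) = 9

9


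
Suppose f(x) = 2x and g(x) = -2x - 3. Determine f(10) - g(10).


43


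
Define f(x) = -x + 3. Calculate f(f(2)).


f(2) = 1
f(1) = 2

2


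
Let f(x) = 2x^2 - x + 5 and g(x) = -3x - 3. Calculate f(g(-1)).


g(-1) = 0
f(0) = 2*(0)^2 - 1*(0) + 5 = 5

5


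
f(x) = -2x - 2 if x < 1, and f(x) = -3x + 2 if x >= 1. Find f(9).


-25


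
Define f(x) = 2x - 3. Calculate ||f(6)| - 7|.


2


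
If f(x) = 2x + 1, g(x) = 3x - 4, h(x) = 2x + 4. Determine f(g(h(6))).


h(6) = 16
g(16) = 44
f(44) = 89

89


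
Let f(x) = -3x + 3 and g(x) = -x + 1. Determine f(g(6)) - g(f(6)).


f(g(6)) = 18
g(f(6)) = 16
Difference = 2

2


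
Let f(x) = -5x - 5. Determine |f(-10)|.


45


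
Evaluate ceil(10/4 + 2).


10/4 = 2.5
2.5 + 2 = 4.5
ceil(4.5) = 5

5


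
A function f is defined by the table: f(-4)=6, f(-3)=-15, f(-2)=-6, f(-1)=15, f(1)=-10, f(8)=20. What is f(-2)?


Reading from the table at x = -2

-6


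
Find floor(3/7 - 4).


3/7 = 0.4286
0.4286 - 4 = -3.5714
floor(-3.5714) = -4

-4


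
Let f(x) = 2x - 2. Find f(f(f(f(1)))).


f(1) = 0
f(0) = -2
f(-2) = -6
f(-6) = -14

-14


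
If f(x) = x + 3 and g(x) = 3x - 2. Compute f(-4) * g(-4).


f(-4) = -1
g(-4) = -14
Product = 14

14


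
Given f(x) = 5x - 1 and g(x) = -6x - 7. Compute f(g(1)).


-66


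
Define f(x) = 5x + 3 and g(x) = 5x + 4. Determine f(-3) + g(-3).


f(-3) = -12
g(-3) = -11
Sum = -23

-23


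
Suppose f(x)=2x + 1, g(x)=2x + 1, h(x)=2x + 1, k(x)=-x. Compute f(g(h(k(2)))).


k(2) = -2
h(-2) = -3
g(-3) = -5
f(-5) = -9

-9


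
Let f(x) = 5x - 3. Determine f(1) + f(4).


19


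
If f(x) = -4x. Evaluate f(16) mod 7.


6


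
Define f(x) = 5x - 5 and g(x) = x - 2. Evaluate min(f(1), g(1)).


f(1) = 0
g(1) = -1
min = -1

-1


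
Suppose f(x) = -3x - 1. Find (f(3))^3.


f(3) = -10
(-10)^3 = -1000

-1000


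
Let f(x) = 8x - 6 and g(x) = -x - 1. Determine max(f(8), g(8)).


f(8) = 58
g(8) = -9
max = 58

58
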